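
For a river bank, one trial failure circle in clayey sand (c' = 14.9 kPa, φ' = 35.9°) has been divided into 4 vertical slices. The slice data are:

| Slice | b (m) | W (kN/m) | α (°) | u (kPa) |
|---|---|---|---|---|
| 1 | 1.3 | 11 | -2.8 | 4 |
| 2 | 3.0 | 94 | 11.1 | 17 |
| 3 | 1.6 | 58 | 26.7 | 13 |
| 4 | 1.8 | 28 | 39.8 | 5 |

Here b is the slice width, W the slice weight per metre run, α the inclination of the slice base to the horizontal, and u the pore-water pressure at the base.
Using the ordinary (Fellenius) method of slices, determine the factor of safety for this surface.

Ordinary method of slices: FS = Σ[c'·Δl_i + (W_i cosα_i − u_i·Δl_i)·tanφ'] / Σ W_i sinα_i, with Δl_i = b_i / cosα_i.
Slice 1: Δl = 1.3/cos(-2.8°) = 1.302 m; N'_1 = 11·cos(-2.8°) − 4·1.302 = 5.8; c'Δl = 19.39; W sinα = -0.5
Slice 2: Δl = 3.0/cos11.1° = 3.057 m; N'_2 = 94·cos11.1° − 17·3.057 = 40.3; c'Δl = 45.55; W sinα = 18.1
Slice 3: Δl = 1.6/cos26.7° = 1.791 m; N'_3 = 58·cos26.7° − 13·1.791 = 28.5; c'Δl = 26.69; W sinα = 26.1
Slice 4: Δl = 1.8/cos39.8° = 2.343 m; N'_4 = 28·cos39.8° − 5·2.343 = 9.8; c'Δl = 34.91; W sinα = 17.9
Σc'Δl = 126.5 kN/m; ΣN' = 84.4 kN/m; ΣW sinα = 61.5 kN/m
Resisting = 126.5 + 84.4·tan35.9° = 126.5 + 61.1 = 187.6 kN/m
FS = 187.6 / 61.5 = 3.049

FS = 3.05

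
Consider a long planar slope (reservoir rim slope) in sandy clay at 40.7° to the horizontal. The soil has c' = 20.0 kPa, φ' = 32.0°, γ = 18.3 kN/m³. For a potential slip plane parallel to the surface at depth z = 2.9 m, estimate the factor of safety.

FS = 1.49

For an infinite slope with a slip plane parallel to the surface (no pore pressure): FS = [c' + γz cos²β tanφ'] / [γz sinβ cosβ].
γz = 18.3·2.9 = 53.07 kN/m²
Numerator = 20.0 + 53.07·cos²40.7°·tan32.0° = 20.0 + 53.07·0.5748·0.6249 = 39.060 kPa
Denominator = 53.07·sin40.7°·cos40.7° = 53.07·0.6521·0.7581 = 26.237 kPa
FS = 39.060 / 26.237 = 1.489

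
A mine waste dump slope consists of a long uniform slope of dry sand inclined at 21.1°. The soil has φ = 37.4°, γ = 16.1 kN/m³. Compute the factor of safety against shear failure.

FS = 1.98

For a dry cohesionless infinite slope the factor of safety is FS = tanφ / tanβ.
FS = tan37.4° / tan21.1° = 0.7646 / 0.3859 = 1.981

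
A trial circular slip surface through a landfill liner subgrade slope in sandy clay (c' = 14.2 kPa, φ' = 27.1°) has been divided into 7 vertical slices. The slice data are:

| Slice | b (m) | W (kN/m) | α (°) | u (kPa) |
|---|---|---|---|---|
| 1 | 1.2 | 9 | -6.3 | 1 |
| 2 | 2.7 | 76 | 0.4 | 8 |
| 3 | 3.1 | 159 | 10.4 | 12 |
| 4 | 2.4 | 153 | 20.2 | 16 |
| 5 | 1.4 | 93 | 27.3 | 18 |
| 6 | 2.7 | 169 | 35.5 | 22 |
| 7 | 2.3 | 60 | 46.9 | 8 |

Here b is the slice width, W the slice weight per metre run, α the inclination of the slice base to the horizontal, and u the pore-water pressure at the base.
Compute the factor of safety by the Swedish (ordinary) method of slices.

Ordinary method of slices: FS = Σ[c'·Δl_i + (W_i cosα_i − u_i·Δl_i)·tanφ'] / Σ W_i sinα_i, with Δl_i = b_i / cosα_i.
Slice 1: Δl = 1.2/cos(-6.3°) = 1.207 m; N'_1 = 9·cos(-6.3°) − 1·1.207 = 7.7; c'Δl = 17.14; W sinα = -1.0
Slice 2: Δl = 2.7/cos0.4° = 2.700 m; N'_2 = 76·cos0.4° − 8·2.700 = 54.4; c'Δl = 38.34; W sinα = 0.5
Slice 3: Δl = 3.1/cos10.4° = 3.152 m; N'_3 = 159·cos10.4° − 12·3.152 = 118.6; c'Δl = 44.76; W sinα = 28.7
Slice 4: Δl = 2.4/cos20.2° = 2.557 m; N'_4 = 153·cos20.2° − 16·2.557 = 102.7; c'Δl = 36.31; W sinα = 52.8
Slice 5: Δl = 1.4/cos27.3° = 1.575 m; N'_5 = 93·cos27.3° − 18·1.575 = 54.3; c'Δl = 22.37; W sinα = 42.7
Slice 6: Δl = 2.7/cos35.5° = 3.316 m; N'_6 = 169·cos35.5° − 22·3.316 = 64.6; c'Δl = 47.09; W sinα = 98.1
Slice 7: Δl = 2.3/cos46.9° = 3.366 m; N'_7 = 60·cos46.9° − 8·3.366 = 14.1; c'Δl = 47.80; W sinα = 43.8
Σc'Δl = 253.8 kN/m; ΣN' = 416.3 kN/m; ΣW sinα = 265.7 kN/m
Resisting = 253.8 + 416.3·tan27.1° = 253.8 + 213.1 = 466.9 kN/m
FS = 466.9 / 265.7 = 1.757

FS = 1.76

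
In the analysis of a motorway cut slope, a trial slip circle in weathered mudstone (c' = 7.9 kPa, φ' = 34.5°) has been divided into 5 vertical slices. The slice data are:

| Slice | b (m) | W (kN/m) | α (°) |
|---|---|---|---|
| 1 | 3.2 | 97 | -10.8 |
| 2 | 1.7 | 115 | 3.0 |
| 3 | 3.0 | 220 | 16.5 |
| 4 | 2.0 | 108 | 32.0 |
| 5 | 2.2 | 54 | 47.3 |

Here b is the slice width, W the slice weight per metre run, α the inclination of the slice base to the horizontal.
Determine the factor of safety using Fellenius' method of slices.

FS = 3.30

Ordinary method of slices: FS = Σ[c'·Δl_i + (W_i cosα_i)·tanφ'] / Σ W_i sinα_i, with Δl_i = b_i / cosα_i.
Slice 1: Δl = 3.2/cos(-10.8°) = 3.258 m; N'_1 = 97·cos(-10.8°) = 95.3; c'Δl = 25.74; W sinα = -18.2
Slice 2: Δl = 1.7/cos3.0° = 1.702 m; N'_2 = 115·cos3.0° = 114.8; c'Δl = 13.45; W sinα = 6.0
Slice 3: Δl = 3.0/cos16.5° = 3.129 m; N'_3 = 220·cos16.5° = 210.9; c'Δl = 24.72; W sinα = 62.5
Slice 4: Δl = 2.0/cos32.0° = 2.358 m; N'_4 = 108·cos32.0° = 91.6; c'Δl = 18.63; W sinα = 57.2
Slice 5: Δl = 2.2/cos47.3° = 3.244 m; N'_5 = 54·cos47.3° = 36.6; c'Δl = 25.63; W sinα = 39.7
Σc'Δl = 108.2 kN/m; ΣN' = 549.3 kN/m; ΣW sinα = 147.2 kN/m
Resisting = 108.2 + 549.3·tan34.5° = 108.2 + 377.5 = 485.7 kN/m
FS = 485.7 / 147.2 = 3.298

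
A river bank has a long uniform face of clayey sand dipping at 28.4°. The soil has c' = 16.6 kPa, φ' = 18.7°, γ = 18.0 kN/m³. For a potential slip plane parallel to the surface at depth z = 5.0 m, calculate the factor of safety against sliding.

For an infinite slope with a slip plane parallel to the surface (no pore pressure): FS = [c' + γz cos²β tanφ'] / [γz sinβ cosβ].
γz = 18.0·5.0 = 90.00 kN/m²
Numerator = 16.6 + 90.00·cos²28.4°·tan18.7° = 16.6 + 90.00·0.7738·0.3385 = 40.172 kPa
Denominator = 90.00·sin28.4°·cos28.4° = 90.00·0.4756·0.8796 = 37.654 kPa
FS = 40.172 / 37.654 = 1.067

FS = 1.07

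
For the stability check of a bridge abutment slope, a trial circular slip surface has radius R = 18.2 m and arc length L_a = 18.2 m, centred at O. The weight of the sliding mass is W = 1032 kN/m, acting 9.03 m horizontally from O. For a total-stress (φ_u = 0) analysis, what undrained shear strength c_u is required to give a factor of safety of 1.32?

FS = c_u·L_a·R / (W·d), so c_u = FS·W·d / (L_a·R).
c_u = 1.32·1032·9.03 / (18.20·18.2) = 12301.0 / 331.24 = 37.14 kPa

c_u = 37.1 kPa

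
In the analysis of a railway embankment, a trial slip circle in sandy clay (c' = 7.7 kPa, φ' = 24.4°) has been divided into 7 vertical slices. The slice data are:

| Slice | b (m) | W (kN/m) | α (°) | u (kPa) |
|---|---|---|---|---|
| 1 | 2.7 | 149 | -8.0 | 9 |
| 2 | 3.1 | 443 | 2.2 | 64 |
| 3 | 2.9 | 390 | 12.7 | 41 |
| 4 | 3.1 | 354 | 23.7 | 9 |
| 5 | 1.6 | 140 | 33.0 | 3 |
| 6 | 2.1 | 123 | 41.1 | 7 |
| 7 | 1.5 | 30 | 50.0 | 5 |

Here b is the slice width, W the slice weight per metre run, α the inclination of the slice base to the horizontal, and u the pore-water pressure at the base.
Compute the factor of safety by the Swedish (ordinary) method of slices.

FS = 1.61

Ordinary method of slices: FS = Σ[c'·Δl_i + (W_i cosα_i − u_i·Δl_i)·tanφ'] / Σ W_i sinα_i, with Δl_i = b_i / cosα_i.
Slice 1: Δl = 2.7/cos(-8.0°) = 2.727 m; N'_1 = 149·cos(-8.0°) − 9·2.727 = 123.0; c'Δl = 20.99; W sinα = -20.7
Slice 2: Δl = 3.1/cos2.2° = 3.102 m; N'_2 = 443·cos2.2° − 64·3.102 = 244.1; c'Δl = 23.89; W sinα = 17.0
Slice 3: Δl = 2.9/cos12.7° = 2.973 m; N'_3 = 390·cos12.7° − 41·2.973 = 258.6; c'Δl = 22.89; W sinα = 85.7
Slice 4: Δl = 3.1/cos23.7° = 3.386 m; N'_4 = 354·cos23.7° − 9·3.386 = 293.7; c'Δl = 26.07; W sinα = 142.3
Slice 5: Δl = 1.6/cos33.0° = 1.908 m; N'_5 = 140·cos33.0° − 3·1.908 = 111.7; c'Δl = 14.69; W sinα = 76.2
Slice 6: Δl = 2.1/cos41.1° = 2.787 m; N'_6 = 123·cos41.1° − 7·2.787 = 73.2; c'Δl = 21.46; W sinα = 80.9
Slice 7: Δl = 1.5/cos50.0° = 2.334 m; N'_7 = 30·cos50.0° − 5·2.334 = 7.6; c'Δl = 17.97; W sinα = 23.0
Σc'Δl = 148.0 kN/m; ΣN' = 1111.9 kN/m; ΣW sinα = 404.4 kN/m
Resisting = 148.0 + 1111.9·tan24.4° = 148.0 + 504.4 = 652.3 kN/m
FS = 652.3 / 404.4 = 1.613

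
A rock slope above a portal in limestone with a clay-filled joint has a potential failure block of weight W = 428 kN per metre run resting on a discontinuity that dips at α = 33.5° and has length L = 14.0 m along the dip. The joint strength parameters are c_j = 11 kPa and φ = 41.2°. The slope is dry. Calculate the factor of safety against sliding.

Resolving the block weight along and normal to the plane and applying the Mohr–Coulomb strength on the joint:
N' = W cosα = 428·cos33.5° = 356.9 kN/m
Driving force T = W sinα = 428·sin33.5° = 236.2 kN/m
Resisting force R = c_j·L + N'·tanφ = 11·14.0 + 356.9·tan41.2° = 154.0 + 312.4 = 466.4 kN/m
FS = R / T = 466.4 / 236.2 = 1.975

FS = 1.97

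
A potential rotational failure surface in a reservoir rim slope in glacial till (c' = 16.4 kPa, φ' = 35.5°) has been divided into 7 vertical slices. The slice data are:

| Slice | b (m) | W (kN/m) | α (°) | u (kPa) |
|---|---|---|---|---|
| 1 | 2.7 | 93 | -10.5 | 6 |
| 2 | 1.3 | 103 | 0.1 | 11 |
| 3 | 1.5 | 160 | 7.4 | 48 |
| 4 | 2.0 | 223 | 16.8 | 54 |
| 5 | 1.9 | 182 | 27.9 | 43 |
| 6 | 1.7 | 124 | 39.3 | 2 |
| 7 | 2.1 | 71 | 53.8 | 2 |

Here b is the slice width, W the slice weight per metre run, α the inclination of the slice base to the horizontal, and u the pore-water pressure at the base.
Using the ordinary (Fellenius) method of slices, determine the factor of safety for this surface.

FS = 2.23

Ordinary method of slices: FS = Σ[c'·Δl_i + (W_i cosα_i − u_i·Δl_i)·tanφ'] / Σ W_i sinα_i, with Δl_i = b_i / cosα_i.
Slice 1: Δl = 2.7/cos(-10.5°) = 2.746 m; N'_1 = 93·cos(-10.5°) − 6·2.746 = 75.0; c'Δl = 45.03; W sinα = -16.9
Slice 2: Δl = 1.3/cos0.1° = 1.300 m; N'_2 = 103·cos0.1° − 11·1.300 = 88.7; c'Δl = 21.32; W sinα = 0.2
Slice 3: Δl = 1.5/cos7.4° = 1.513 m; N'_3 = 160·cos7.4° − 48·1.513 = 86.1; c'Δl = 24.81; W sinα = 20.6
Slice 4: Δl = 2.0/cos16.8° = 2.089 m; N'_4 = 223·cos16.8° − 54·2.089 = 100.7; c'Δl = 34.26; W sinα = 64.5
Slice 5: Δl = 1.9/cos27.9° = 2.150 m; N'_5 = 182·cos27.9° − 43·2.150 = 68.4; c'Δl = 35.26; W sinα = 85.2
Slice 6: Δl = 1.7/cos39.3° = 2.197 m; N'_6 = 124·cos39.3° − 2·2.197 = 91.6; c'Δl = 36.03; W sinα = 78.5
Slice 7: Δl = 2.1/cos53.8° = 3.556 m; N'_7 = 71·cos53.8° − 2·3.556 = 34.8; c'Δl = 58.31; W sinα = 57.3
Σc'Δl = 255.0 kN/m; ΣN' = 545.2 kN/m; ΣW sinα = 289.3 kN/m
Resisting = 255.0 + 545.2·tan35.5° = 255.0 + 388.9 = 643.9 kN/m
FS = 643.9 / 289.3 = 2.226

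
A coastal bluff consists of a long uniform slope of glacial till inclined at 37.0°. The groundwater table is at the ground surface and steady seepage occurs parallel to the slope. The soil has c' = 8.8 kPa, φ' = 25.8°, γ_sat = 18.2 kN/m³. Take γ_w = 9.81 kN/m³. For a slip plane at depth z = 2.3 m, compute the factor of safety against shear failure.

With seepage parallel to the slope and the water table at the surface, the effective normal stress on the slip plane uses the buoyant unit weight γ' = γ_sat − γ_w while the driving shear stress uses γ_sat:
FS = [c' + γ' z cos²β tanφ'] / [γ_sat z sinβ cosβ]
γ' = 18.2 − 9.81 = 8.39 kN/m³
Numerator = 8.8 + 8.39·2.3·cos²37.0°·tan25.8° = 8.8 + 8.39·2.3·0.6378·0.4834 = 14.750 kPa
Denominator = 18.2·2.3·sin37.0°·cos37.0° = 18.2·2.3·0.6018·0.7986 = 20.119 kPa
FS = 14.750 / 20.119 = 0.733

FS = 0.73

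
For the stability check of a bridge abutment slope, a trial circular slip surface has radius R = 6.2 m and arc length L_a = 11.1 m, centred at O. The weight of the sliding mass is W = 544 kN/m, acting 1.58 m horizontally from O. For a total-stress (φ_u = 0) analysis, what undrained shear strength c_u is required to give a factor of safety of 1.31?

c_u = 16.4 kPa

FS = c_u·L_a·R / (W·d), so c_u = FS·W·d / (L_a·R).
c_u = 1.31·544·1.58 / (11.10·6.2) = 1126.0 / 68.82 = 16.36 kPa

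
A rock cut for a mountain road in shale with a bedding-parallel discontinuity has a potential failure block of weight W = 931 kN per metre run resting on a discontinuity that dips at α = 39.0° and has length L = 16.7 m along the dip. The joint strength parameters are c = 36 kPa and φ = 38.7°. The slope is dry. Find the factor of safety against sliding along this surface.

Resolving the block weight along and normal to the plane and applying the Mohr–Coulomb strength on the joint:
N' = W cosα = 931·cos39.0° = 723.5 kN/m
Driving force T = W sinα = 931·sin39.0° = 585.9 kN/m
Resisting force R = c·L + N'·tanφ = 36·16.7 + 723.5·tan38.7° = 601.2 + 579.7 = 1180.9 kN/m
FS = R / T = 1180.9 / 585.9 = 2.015

FS = 2.02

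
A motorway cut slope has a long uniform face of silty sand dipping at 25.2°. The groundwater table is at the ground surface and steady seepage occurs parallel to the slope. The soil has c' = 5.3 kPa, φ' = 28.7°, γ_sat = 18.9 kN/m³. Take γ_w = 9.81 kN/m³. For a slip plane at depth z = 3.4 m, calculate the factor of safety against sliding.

FS = 0.77

With seepage parallel to the slope and the water table at the surface, the effective normal stress on the slip plane uses the buoyant unit weight γ' = γ_sat − γ_w while the driving shear stress uses γ_sat:
FS = [c' + γ' z cos²β tanφ'] / [γ_sat z sinβ cosβ]
γ' = 18.9 − 9.81 = 9.09 kN/m³
Numerator = 5.3 + 9.09·3.4·cos²25.2°·tan28.7° = 5.3 + 9.09·3.4·0.8187·0.5475 = 19.153 kPa
Denominator = 18.9·3.4·sin25.2°·cos25.2° = 18.9·3.4·0.4258·0.9048 = 24.757 kPa
FS = 19.153 / 24.757 = 0.774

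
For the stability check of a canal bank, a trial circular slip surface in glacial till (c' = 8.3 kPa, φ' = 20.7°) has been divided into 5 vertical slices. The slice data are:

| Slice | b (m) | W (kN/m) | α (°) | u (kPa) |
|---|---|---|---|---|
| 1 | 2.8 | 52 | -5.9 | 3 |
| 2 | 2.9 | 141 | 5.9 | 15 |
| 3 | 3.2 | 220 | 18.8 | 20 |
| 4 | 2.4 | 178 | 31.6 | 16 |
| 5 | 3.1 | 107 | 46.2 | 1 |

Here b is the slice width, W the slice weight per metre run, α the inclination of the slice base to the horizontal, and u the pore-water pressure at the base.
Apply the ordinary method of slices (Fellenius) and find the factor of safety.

Ordinary method of slices: FS = Σ[c'·Δl_i + (W_i cosα_i − u_i·Δl_i)·tanφ'] / Σ W_i sinα_i, with Δl_i = b_i / cosα_i.
Slice 1: Δl = 2.8/cos(-5.9°) = 2.815 m; N'_1 = 52·cos(-5.9°) − 3·2.815 = 43.3; c'Δl = 23.36; W sinα = -5.3
Slice 2: Δl = 2.9/cos5.9° = 2.915 m; N'_2 = 141·cos5.9° − 15·2.915 = 96.5; c'Δl = 24.20; W sinα = 14.5
Slice 3: Δl = 3.2/cos18.8° = 3.380 m; N'_3 = 220·cos18.8° − 20·3.380 = 140.7; c'Δl = 28.06; W sinα = 70.9
Slice 4: Δl = 2.4/cos31.6° = 2.818 m; N'_4 = 178·cos31.6° − 16·2.818 = 106.5; c'Δl = 23.39; W sinα = 93.3
Slice 5: Δl = 3.1/cos46.2° = 4.479 m; N'_5 = 107·cos46.2° − 1·4.479 = 69.6; c'Δl = 37.17; W sinα = 77.2
Σc'Δl = 136.2 kN/m; ΣN' = 456.6 kN/m; ΣW sinα = 250.5 kN/m
Resisting = 136.2 + 456.6·tan20.7° = 136.2 + 172.5 = 308.7 kN/m
FS = 308.7 / 250.5 = 1.232

FS = 1.23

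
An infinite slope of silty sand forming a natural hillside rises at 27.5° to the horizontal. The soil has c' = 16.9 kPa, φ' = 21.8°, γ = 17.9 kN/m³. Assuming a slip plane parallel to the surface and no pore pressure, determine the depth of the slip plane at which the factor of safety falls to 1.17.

z = 5.74 m

Setting FS = 1.17 in FS = [c' + γz cos²β tanφ'] / [γz sinβ cosβ] and solving for z:
z = c' / [γ cosβ (FS·sinβ − cosβ·tanφ')]
  = 16.9 / [17.9·cos27.5°·(1.17·sin27.5° − cos27.5°·tan21.8°)]
  = 16.9 / [17.9·0.8870·(1.17·0.4617 − 0.8870·0.4000)]
  = 16.9 / 2.9447 = 5.739 m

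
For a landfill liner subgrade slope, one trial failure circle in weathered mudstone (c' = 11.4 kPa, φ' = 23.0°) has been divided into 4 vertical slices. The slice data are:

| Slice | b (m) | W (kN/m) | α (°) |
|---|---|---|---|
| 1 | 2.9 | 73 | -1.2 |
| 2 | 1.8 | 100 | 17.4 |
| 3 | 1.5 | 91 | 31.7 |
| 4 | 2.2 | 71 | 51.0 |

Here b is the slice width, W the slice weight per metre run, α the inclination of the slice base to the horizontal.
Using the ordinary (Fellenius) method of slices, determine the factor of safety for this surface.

Ordinary method of slices: FS = Σ[c'·Δl_i + (W_i cosα_i)·tanφ'] / Σ W_i sinα_i, with Δl_i = b_i / cosα_i.
Slice 1: Δl = 2.9/cos(-1.2°) = 2.901 m; N'_1 = 73·cos(-1.2°) = 73.0; c'Δl = 33.07; W sinα = -1.5
Slice 2: Δl = 1.8/cos17.4° = 1.886 m; N'_2 = 100·cos17.4° = 95.4; c'Δl = 21.50; W sinα = 29.9
Slice 3: Δl = 1.5/cos31.7° = 1.763 m; N'_3 = 91·cos31.7° = 77.4; c'Δl = 20.10; W sinα = 47.8
Slice 4: Δl = 2.2/cos51.0° = 3.496 m; N'_4 = 71·cos51.0° = 44.7; c'Δl = 39.85; W sinα = 55.2
Σc'Δl = 114.5 kN/m; ΣN' = 290.5 kN/m; ΣW sinα = 131.4 kN/m
Resisting = 114.5 + 290.5·tan23.0° = 114.5 + 123.3 = 237.8 kN/m
FS = 237.8 / 131.4 = 1.810

FS = 1.81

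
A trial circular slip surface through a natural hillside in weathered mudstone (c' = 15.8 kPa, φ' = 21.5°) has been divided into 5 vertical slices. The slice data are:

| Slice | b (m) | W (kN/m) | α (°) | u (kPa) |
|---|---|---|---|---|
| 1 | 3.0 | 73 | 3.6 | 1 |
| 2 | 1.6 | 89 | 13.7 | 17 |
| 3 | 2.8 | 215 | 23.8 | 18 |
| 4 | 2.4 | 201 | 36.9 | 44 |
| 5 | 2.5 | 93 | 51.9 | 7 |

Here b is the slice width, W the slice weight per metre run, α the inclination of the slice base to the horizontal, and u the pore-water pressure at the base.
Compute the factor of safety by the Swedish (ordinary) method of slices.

FS = 1.18

Ordinary method of slices: FS = Σ[c'·Δl_i + (W_i cosα_i − u_i·Δl_i)·tanφ'] / Σ W_i sinα_i, with Δl_i = b_i / cosα_i.
Slice 1: Δl = 3.0/cos3.6° = 3.006 m; N'_1 = 73·cos3.6° − 1·3.006 = 69.9; c'Δl = 47.49; W sinα = 4.6
Slice 2: Δl = 1.6/cos13.7° = 1.647 m; N'_2 = 89·cos13.7° − 17·1.647 = 58.5; c'Δl = 26.02; W sinα = 21.1
Slice 3: Δl = 2.8/cos23.8° = 3.060 m; N'_3 = 215·cos23.8° − 18·3.060 = 141.6; c'Δl = 48.35; W sinα = 86.8
Slice 4: Δl = 2.4/cos36.9° = 3.001 m; N'_4 = 201·cos36.9° − 44·3.001 = 28.7; c'Δl = 47.42; W sinα = 120.7
Slice 5: Δl = 2.5/cos51.9° = 4.052 m; N'_5 = 93·cos51.9° − 7·4.052 = 29.0; c'Δl = 64.02; W sinα = 73.2
Σc'Δl = 233.3 kN/m; ΣN' = 327.7 kN/m; ΣW sinα = 306.3 kN/m
Resisting = 233.3 + 327.7·tan21.5° = 233.3 + 129.1 = 362.4 kN/m
FS = 362.4 / 306.3 = 1.183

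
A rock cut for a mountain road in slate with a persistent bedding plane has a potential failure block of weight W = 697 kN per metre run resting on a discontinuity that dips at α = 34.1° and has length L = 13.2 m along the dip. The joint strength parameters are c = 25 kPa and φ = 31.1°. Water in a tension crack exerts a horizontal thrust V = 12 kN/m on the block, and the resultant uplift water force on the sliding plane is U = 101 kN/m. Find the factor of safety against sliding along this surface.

FS = 1.53

Resolving the block weight along and normal to the plane and applying the Mohr–Coulomb strength on the joint:
N' = W cosα − U − V sinα = 697·cos34.1° − 101 − 12·sin34.1° = 469.4 kN/m
Driving force T = W sinα + V cosα = 697·sin34.1° + 12·cos34.1° = 400.7 kN/m
Resisting force R = c·L + N'·tanφ = 25·13.2 + 469.4·tan31.1° = 330.0 + 283.2 = 613.2 kN/m
FS = R / T = 613.2 / 400.7 = 1.530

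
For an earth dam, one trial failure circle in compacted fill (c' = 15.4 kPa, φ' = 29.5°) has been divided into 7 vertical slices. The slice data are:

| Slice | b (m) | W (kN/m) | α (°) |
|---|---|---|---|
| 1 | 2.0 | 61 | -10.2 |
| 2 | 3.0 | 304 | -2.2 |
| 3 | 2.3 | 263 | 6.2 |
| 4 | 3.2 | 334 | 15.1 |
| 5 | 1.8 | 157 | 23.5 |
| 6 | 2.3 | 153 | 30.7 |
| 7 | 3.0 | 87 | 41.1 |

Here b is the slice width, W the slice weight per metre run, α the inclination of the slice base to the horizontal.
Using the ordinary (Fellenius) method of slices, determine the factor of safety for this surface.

FS = 3.53

Ordinary method of slices: FS = Σ[c'·Δl_i + (W_i cosα_i)·tanφ'] / Σ W_i sinα_i, with Δl_i = b_i / cosα_i.
Slice 1: Δl = 2.0/cos(-10.2°) = 2.032 m; N'_1 = 61·cos(-10.2°) = 60.0; c'Δl = 31.29; W sinα = -10.8
Slice 2: Δl = 3.0/cos(-2.2°) = 3.002 m; N'_2 = 304·cos(-2.2°) = 303.8; c'Δl = 46.23; W sinα = -11.7
Slice 3: Δl = 2.3/cos6.2° = 2.314 m; N'_3 = 263·cos6.2° = 261.5; c'Δl = 35.63; W sinα = 28.4
Slice 4: Δl = 3.2/cos15.1° = 3.314 m; N'_4 = 334·cos15.1° = 322.5; c'Δl = 51.04; W sinα = 87.0
Slice 5: Δl = 1.8/cos23.5° = 1.963 m; N'_5 = 157·cos23.5° = 144.0; c'Δl = 30.23; W sinα = 62.6
Slice 6: Δl = 2.3/cos30.7° = 2.675 m; N'_6 = 153·cos30.7° = 131.6; c'Δl = 41.19; W sinα = 78.1
Slice 7: Δl = 3.0/cos41.1° = 3.981 m; N'_7 = 87·cos41.1° = 65.6; c'Δl = 61.31; W sinα = 57.2
Σc'Δl = 296.9 kN/m; ΣN' = 1288.8 kN/m; ΣW sinα = 290.8 kN/m
Resisting = 296.9 + 1288.8·tan29.5° = 296.9 + 729.2 = 1026.1 kN/m
FS = 1026.1 / 290.8 = 3.528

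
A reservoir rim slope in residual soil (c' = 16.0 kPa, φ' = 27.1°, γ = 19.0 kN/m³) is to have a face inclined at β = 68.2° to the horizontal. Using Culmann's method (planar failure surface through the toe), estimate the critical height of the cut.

Culmann's analysis gives the critical failure plane at α_cr = (β + φ')/2 = (68.2 + 27.1)/2 = 47.7°, and the critical height
H_c = (4c'/γ) · sinβ cosφ' / [1 − cos(β − φ')]
    = (4·16.0/19.0) · sin68.2°·cos27.1° / [1 − cos(41.1°)]
    = 3.368 · 0.9285·0.8902 / [1 − 0.7536]
    = 3.368 · 0.8265 / 0.2464
    = 11.30 m

H_c = 11.30 m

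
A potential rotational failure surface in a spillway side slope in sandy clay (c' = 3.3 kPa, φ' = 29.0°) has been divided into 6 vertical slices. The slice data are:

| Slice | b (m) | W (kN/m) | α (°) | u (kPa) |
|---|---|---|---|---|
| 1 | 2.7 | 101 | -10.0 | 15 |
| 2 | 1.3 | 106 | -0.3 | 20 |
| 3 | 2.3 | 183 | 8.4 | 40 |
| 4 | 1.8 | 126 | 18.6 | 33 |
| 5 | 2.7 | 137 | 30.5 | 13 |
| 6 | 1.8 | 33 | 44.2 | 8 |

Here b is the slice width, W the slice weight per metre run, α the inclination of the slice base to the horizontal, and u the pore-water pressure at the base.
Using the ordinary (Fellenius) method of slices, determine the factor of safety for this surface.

FS = 1.75

Ordinary method of slices: FS = Σ[c'·Δl_i + (W_i cosα_i − u_i·Δl_i)·tanφ'] / Σ W_i sinα_i, with Δl_i = b_i / cosα_i.
Slice 1: Δl = 2.7/cos(-10.0°) = 2.742 m; N'_1 = 101·cos(-10.0°) − 15·2.742 = 58.3; c'Δl = 9.05; W sinα = -17.5
Slice 2: Δl = 1.3/cos(-0.3°) = 1.300 m; N'_2 = 106·cos(-0.3°) − 20·1.300 = 80.0; c'Δl = 4.29; W sinα = -0.6
Slice 3: Δl = 2.3/cos8.4° = 2.325 m; N'_3 = 183·cos8.4° − 40·2.325 = 88.0; c'Δl = 7.67; W sinα = 26.7
Slice 4: Δl = 1.8/cos18.6° = 1.899 m; N'_4 = 126·cos18.6° − 33·1.899 = 56.7; c'Δl = 6.27; W sinα = 40.2
Slice 5: Δl = 2.7/cos30.5° = 3.134 m; N'_5 = 137·cos30.5° − 13·3.134 = 77.3; c'Δl = 10.34; W sinα = 69.5
Slice 6: Δl = 1.8/cos44.2° = 2.511 m; N'_6 = 33·cos44.2° − 8·2.511 = 3.6; c'Δl = 8.29; W sinα = 23.0
Σc'Δl = 45.9 kN/m; ΣN' = 364.0 kN/m; ΣW sinα = 141.4 kN/m
Resisting = 45.9 + 364.0·tan29.0° = 45.9 + 201.8 = 247.7 kN/m
FS = 247.7 / 141.4 = 1.752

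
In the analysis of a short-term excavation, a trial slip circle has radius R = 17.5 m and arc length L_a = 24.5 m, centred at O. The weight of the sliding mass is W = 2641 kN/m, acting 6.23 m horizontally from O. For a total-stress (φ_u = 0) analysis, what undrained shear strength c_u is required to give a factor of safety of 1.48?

c_u = 56.8 kPa

FS = c_u·L_a·R / (W·d), so c_u = FS·W·d / (L_a·R).
c_u = 1.48·2641·6.23 / (24.50·17.5) = 24351.1 / 428.75 = 56.80 kPa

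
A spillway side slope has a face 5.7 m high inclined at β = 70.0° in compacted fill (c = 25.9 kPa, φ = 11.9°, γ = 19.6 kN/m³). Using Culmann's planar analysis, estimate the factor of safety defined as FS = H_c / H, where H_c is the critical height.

H_c = (4c/γ) · sinβ cosφ / [1 − cos(β − φ)]
    = (4·25.9/19.6) · sin70.0°·cos11.9° / [1 − cos58.1°]
    = 5.286 · 0.9195 / 0.4716 = 10.31 m
FS = H_c / H = 10.31 / 5.7 = 1.808

FS = 1.81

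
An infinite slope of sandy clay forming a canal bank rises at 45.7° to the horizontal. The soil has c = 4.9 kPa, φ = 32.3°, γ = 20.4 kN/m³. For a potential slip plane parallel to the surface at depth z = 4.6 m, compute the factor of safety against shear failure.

FS = 0.72

For an infinite slope with a slip plane parallel to the surface (no pore pressure): FS = [c + γz cos²β tanφ] / [γz sinβ cosβ].
γz = 20.4·4.6 = 93.84 kN/m²
Numerator = 4.9 + 93.84·cos²45.7°·tan32.3° = 4.9 + 93.84·0.4878·0.6322 = 33.837 kPa
Denominator = 93.84·sin45.7°·cos45.7° = 93.84·0.7157·0.6984 = 46.906 kPa
FS = 33.837 / 46.906 = 0.721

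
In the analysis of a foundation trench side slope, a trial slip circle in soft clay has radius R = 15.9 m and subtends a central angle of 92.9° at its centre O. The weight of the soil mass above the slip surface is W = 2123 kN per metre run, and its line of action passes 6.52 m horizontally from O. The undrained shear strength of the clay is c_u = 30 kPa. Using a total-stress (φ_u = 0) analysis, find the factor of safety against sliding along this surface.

Taking moments about the centre O, the resisting moment is provided by the undrained shear strength acting along the arc:
Arc length L_a = R·θ = 15.9·(92.9°·π/180) = 15.9·1.6214 = 25.78 m
M_R = c_u·L_a·R = 30·25.78·15.9 = 12297.3 kN·m/m
M_D = W·d = 2123·6.52 = 13842.0 kN·m/m
FS = M_R / M_D = 12297.3 / 13842.0 = 0.888

FS = 0.89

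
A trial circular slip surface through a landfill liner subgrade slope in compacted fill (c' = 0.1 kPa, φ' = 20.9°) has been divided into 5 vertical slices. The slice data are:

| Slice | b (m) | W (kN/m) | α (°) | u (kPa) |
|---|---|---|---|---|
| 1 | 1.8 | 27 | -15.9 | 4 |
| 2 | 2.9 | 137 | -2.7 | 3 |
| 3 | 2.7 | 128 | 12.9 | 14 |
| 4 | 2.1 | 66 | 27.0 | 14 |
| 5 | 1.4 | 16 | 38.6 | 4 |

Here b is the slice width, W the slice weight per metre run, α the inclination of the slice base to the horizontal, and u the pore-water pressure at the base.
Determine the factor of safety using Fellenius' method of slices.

FS = 1.86

Ordinary method of slices: FS = Σ[c'·Δl_i + (W_i cosα_i − u_i·Δl_i)·tanφ'] / Σ W_i sinα_i, with Δl_i = b_i / cosα_i.
Slice 1: Δl = 1.8/cos(-15.9°) = 1.872 m; N'_1 = 27·cos(-15.9°) − 4·1.872 = 18.5; c'Δl = 0.19; W sinα = -7.4
Slice 2: Δl = 2.9/cos(-2.7°) = 2.903 m; N'_2 = 137·cos(-2.7°) − 3·2.903 = 128.1; c'Δl = 0.29; W sinα = -6.5
Slice 3: Δl = 2.7/cos12.9° = 2.770 m; N'_3 = 128·cos12.9° − 14·2.770 = 86.0; c'Δl = 0.28; W sinα = 28.6
Slice 4: Δl = 2.1/cos27.0° = 2.357 m; N'_4 = 66·cos27.0° − 14·2.357 = 25.8; c'Δl = 0.24; W sinα = 30.0
Slice 5: Δl = 1.4/cos38.6° = 1.791 m; N'_5 = 16·cos38.6° − 4·1.791 = 5.3; c'Δl = 0.18; W sinα = 10.0
Σc'Δl = 1.2 kN/m; ΣN' = 263.8 kN/m; ΣW sinα = 54.7 kN/m
Resisting = 1.2 + 263.8·tan20.9° = 1.2 + 100.7 = 101.9 kN/m
FS = 101.9 / 54.7 = 1.864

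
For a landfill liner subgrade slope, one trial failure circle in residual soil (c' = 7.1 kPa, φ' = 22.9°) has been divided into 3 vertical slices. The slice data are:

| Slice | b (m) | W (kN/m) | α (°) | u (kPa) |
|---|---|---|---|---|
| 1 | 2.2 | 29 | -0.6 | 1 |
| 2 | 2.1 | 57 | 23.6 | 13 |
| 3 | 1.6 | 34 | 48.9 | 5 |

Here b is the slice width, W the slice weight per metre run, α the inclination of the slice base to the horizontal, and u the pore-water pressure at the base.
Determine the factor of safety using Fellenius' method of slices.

Ordinary method of slices: FS = Σ[c'·Δl_i + (W_i cosα_i − u_i·Δl_i)·tanφ'] / Σ W_i sinα_i, with Δl_i = b_i / cosα_i.
Slice 1: Δl = 2.2/cos(-0.6°) = 2.200 m; N'_1 = 29·cos(-0.6°) − 1·2.200 = 26.8; c'Δl = 15.62; W sinα = -0.3
Slice 2: Δl = 2.1/cos23.6° = 2.292 m; N'_2 = 57·cos23.6° − 13·2.292 = 22.4; c'Δl = 16.27; W sinα = 22.8
Slice 3: Δl = 1.6/cos48.9° = 2.434 m; N'_3 = 34·cos48.9° − 5·2.434 = 10.2; c'Δl = 17.28; W sinα = 25.6
Σc'Δl = 49.2 kN/m; ΣN' = 59.4 kN/m; ΣW sinα = 48.1 kN/m
Resisting = 49.2 + 59.4·tan22.9° = 49.2 + 25.1 = 74.3 kN/m
FS = 74.3 / 48.1 = 1.543

FS = 1.54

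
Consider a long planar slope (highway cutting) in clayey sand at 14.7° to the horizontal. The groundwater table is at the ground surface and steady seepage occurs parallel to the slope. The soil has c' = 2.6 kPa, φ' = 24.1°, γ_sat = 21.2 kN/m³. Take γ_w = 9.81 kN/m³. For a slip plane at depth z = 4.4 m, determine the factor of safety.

With seepage parallel to the slope and the water table at the surface, the effective normal stress on the slip plane uses the buoyant unit weight γ' = γ_sat − γ_w while the driving shear stress uses γ_sat:
FS = [c' + γ' z cos²β tanφ'] / [γ_sat z sinβ cosβ]
γ' = 21.2 − 9.81 = 11.39 kN/m³
Numerator = 2.6 + 11.39·4.4·cos²14.7°·tan24.1° = 2.6 + 11.39·4.4·0.9356·0.4473 = 23.574 kPa
Denominator = 21.2·4.4·sin14.7°·cos14.7° = 21.2·4.4·0.2538·0.9673 = 22.896 kPa
FS = 23.574 / 22.896 = 1.030

FS = 1.03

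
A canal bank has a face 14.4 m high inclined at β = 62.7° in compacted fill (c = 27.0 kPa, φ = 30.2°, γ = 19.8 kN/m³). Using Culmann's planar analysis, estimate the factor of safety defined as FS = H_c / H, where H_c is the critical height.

FS = 1.86

H_c = (4c/γ) · sinβ cosφ / [1 − cos(β − φ)]
    = (4·27.0/19.8) · sin62.7°·cos30.2° / [1 − cos32.5°]
    = 5.455 · 0.7680 / 0.1566 = 26.75 m
FS = H_c / H = 26.75 / 14.4 = 1.858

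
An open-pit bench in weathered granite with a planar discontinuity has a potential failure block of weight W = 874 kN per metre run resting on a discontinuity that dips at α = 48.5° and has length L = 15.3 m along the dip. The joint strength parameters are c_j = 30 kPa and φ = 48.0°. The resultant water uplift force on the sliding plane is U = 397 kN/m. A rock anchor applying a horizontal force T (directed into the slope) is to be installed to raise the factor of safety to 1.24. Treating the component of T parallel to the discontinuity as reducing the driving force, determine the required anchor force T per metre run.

T = 91 kN/m

Resolving forces along and normal to the sliding plane, with the horizontal anchor force T adding T·sinα to the effective normal force and T·cosα acting up the plane against the driving force:
FS = [c_jL + (W cosα − U + T sinα) tanφ] / [W sinα − T cosα]
Without the anchor: N' = 182.1 kN/m, driving T_d = 654.6 kN/m, resisting R = 30·15.3 + 182.1·tan48.0° = 661.3 kN/m, FS = 1.01.
Setting FS = 1.24 and solving for T:
1.24·(654.6 − T cos48.5°) = 661.3 + T sin48.5°·tan48.0°
T·(sin48.5°·tan48.0° + 1.24·cos48.5°) = 1.24·654.6 − 661.3
T·(0.7490·1.1106 + 1.24·0.6626) = 811.7 − 661.3 = 150.4
T·1.6534 = 150.4
T = 91.0 kN/m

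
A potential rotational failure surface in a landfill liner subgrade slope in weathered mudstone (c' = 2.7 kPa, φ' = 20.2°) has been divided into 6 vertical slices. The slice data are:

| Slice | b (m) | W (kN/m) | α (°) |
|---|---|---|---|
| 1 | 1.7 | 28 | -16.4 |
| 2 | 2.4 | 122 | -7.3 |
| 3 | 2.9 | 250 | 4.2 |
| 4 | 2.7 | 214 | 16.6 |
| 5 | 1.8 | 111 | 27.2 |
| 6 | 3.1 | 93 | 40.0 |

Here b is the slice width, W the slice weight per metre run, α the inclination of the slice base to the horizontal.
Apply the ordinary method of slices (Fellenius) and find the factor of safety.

FS = 1.97

Ordinary method of slices: FS = Σ[c'·Δl_i + (W_i cosα_i)·tanφ'] / Σ W_i sinα_i, with Δl_i = b_i / cosα_i.
Slice 1: Δl = 1.7/cos(-16.4°) = 1.772 m; N'_1 = 28·cos(-16.4°) = 26.9; c'Δl = 4.78; W sinα = -7.9
Slice 2: Δl = 2.4/cos(-7.3°) = 2.420 m; N'_2 = 122·cos(-7.3°) = 121.0; c'Δl = 6.53; W sinα = -15.5
Slice 3: Δl = 2.9/cos4.2° = 2.908 m; N'_3 = 250·cos4.2° = 249.3; c'Δl = 7.85; W sinα = 18.3
Slice 4: Δl = 2.7/cos16.6° = 2.817 m; N'_4 = 214·cos16.6° = 205.1; c'Δl = 7.61; W sinα = 61.1
Slice 5: Δl = 1.8/cos27.2° = 2.024 m; N'_5 = 111·cos27.2° = 98.7; c'Δl = 5.46; W sinα = 50.7
Slice 6: Δl = 3.1/cos40.0° = 4.047 m; N'_6 = 93·cos40.0° = 71.2; c'Δl = 10.93; W sinα = 59.8
Σc'Δl = 43.2 kN/m; ΣN' = 772.2 kN/m; ΣW sinα = 166.6 kN/m
Resisting = 43.2 + 772.2·tan20.2° = 43.2 + 284.1 = 327.3 kN/m
FS = 327.3 / 166.6 = 1.965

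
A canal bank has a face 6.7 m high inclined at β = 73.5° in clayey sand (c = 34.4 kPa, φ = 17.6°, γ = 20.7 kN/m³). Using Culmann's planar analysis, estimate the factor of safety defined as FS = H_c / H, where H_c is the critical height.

FS = 2.06

H_c = (4c/γ) · sinβ cosφ / [1 − cos(β − φ)]
    = (4·34.4/20.7) · sin73.5°·cos17.6° / [1 − cos55.9°]
    = 6.647 · 0.9139 / 0.4394 = 13.83 m
FS = H_c / H = 13.83 / 6.7 = 2.064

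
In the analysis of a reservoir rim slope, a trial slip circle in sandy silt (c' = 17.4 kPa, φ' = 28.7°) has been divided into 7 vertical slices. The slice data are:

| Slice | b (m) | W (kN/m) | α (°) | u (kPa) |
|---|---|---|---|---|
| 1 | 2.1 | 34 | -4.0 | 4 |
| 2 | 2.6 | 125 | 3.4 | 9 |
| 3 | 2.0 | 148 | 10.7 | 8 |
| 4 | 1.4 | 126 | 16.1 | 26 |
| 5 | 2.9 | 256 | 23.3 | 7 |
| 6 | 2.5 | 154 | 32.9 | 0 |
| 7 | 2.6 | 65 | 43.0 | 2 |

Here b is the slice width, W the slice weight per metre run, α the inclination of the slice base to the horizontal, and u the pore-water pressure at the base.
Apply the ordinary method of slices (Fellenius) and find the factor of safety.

FS = 2.38

Ordinary method of slices: FS = Σ[c'·Δl_i + (W_i cosα_i − u_i·Δl_i)·tanφ'] / Σ W_i sinα_i, with Δl_i = b_i / cosα_i.
Slice 1: Δl = 2.1/cos(-4.0°) = 2.105 m; N'_1 = 34·cos(-4.0°) − 4·2.105 = 25.5; c'Δl = 36.63; W sinα = -2.4
Slice 2: Δl = 2.6/cos3.4° = 2.605 m; N'_2 = 125·cos3.4° − 9·2.605 = 101.3; c'Δl = 45.32; W sinα = 7.4
Slice 3: Δl = 2.0/cos10.7° = 2.035 m; N'_3 = 148·cos10.7° − 8·2.035 = 129.1; c'Δl = 35.42; W sinα = 27.5
Slice 4: Δl = 1.4/cos16.1° = 1.457 m; N'_4 = 126·cos16.1° − 26·1.457 = 83.2; c'Δl = 25.35; W sinα = 34.9
Slice 5: Δl = 2.9/cos23.3° = 3.158 m; N'_5 = 256·cos23.3° − 7·3.158 = 213.0; c'Δl = 54.94; W sinα = 101.3
Slice 6: Δl = 2.5/cos32.9° = 2.978 m; N'_6 = 154·cos32.9° − 0·2.978 = 129.3; c'Δl = 51.81; W sinα = 83.6
Slice 7: Δl = 2.6/cos43.0° = 3.555 m; N'_7 = 65·cos43.0° − 2·3.555 = 40.4; c'Δl = 61.86; W sinα = 44.3
Σc'Δl = 311.3 kN/m; ΣN' = 721.9 kN/m; ΣW sinα = 296.7 kN/m
Resisting = 311.3 + 721.9·tan28.7° = 311.3 + 395.2 = 706.6 kN/m
FS = 706.6 / 296.7 = 2.381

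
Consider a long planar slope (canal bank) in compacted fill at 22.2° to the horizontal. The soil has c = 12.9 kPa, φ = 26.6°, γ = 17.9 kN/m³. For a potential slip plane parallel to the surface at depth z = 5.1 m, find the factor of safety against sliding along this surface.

FS = 1.63

For an infinite slope with a slip plane parallel to the surface (no pore pressure): FS = [c + γz cos²β tanφ] / [γz sinβ cosβ].
γz = 17.9·5.1 = 91.29 kN/m²
Numerator = 12.9 + 91.29·cos²22.2°·tan26.6° = 12.9 + 91.29·0.8572·0.5008 = 52.088 kPa
Denominator = 91.29·sin22.2°·cos22.2° = 91.29·0.3778·0.9259 = 31.936 kPa
FS = 52.088 / 31.936 = 1.631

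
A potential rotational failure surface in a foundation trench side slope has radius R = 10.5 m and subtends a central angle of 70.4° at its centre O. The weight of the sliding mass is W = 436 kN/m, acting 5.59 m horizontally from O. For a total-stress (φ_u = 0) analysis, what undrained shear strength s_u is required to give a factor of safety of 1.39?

FS = s_u·L_a·R / (W·d), so s_u = FS·W·d / (L_a·R).
Arc length L_a = R·θ = 10.5·(70.4°·π/180) = 10.5·1.2287 = 12.90 m
s_u = 1.39·436·5.59 / (12.90·10.5) = 3387.8 / 135.47 = 25.01 kPa

s_u = 25.0 kPa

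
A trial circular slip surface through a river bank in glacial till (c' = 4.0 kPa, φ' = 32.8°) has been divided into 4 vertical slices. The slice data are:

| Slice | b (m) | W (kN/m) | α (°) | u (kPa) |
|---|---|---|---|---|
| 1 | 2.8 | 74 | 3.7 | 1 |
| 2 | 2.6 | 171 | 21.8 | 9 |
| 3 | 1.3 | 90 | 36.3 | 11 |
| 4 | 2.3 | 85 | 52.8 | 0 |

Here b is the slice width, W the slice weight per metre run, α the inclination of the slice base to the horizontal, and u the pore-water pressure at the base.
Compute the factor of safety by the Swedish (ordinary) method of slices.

FS = 1.29

Ordinary method of slices: FS = Σ[c'·Δl_i + (W_i cosα_i − u_i·Δl_i)·tanφ'] / Σ W_i sinα_i, with Δl_i = b_i / cosα_i.
Slice 1: Δl = 2.8/cos3.7° = 2.806 m; N'_1 = 74·cos3.7° − 1·2.806 = 71.0; c'Δl = 11.22; W sinα = 4.8
Slice 2: Δl = 2.6/cos21.8° = 2.800 m; N'_2 = 171·cos21.8° − 9·2.800 = 133.6; c'Δl = 11.20; W sinα = 63.5
Slice 3: Δl = 1.3/cos36.3° = 1.613 m; N'_3 = 90·cos36.3° − 11·1.613 = 54.8; c'Δl = 6.45; W sinα = 53.3
Slice 4: Δl = 2.3/cos52.8° = 3.804 m; N'_4 = 85·cos52.8° − 0·3.804 = 51.4; c'Δl = 15.22; W sinα = 67.7
Σc'Δl = 44.1 kN/m; ΣN' = 310.8 kN/m; ΣW sinα = 189.3 kN/m
Resisting = 44.1 + 310.8·tan32.8° = 44.1 + 200.3 = 244.4 kN/m
FS = 244.4 / 189.3 = 1.291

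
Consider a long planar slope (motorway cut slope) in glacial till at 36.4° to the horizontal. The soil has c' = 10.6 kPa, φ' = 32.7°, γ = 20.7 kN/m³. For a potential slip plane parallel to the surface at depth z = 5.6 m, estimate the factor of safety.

FS = 1.06

For an infinite slope with a slip plane parallel to the surface (no pore pressure): FS = [c' + γz cos²β tanφ'] / [γz sinβ cosβ].
γz = 20.7·5.6 = 115.92 kN/m²
Numerator = 10.6 + 115.92·cos²36.4°·tan32.7° = 10.6 + 115.92·0.6479·0.6420 = 58.813 kPa
Denominator = 115.92·sin36.4°·cos36.4° = 115.92·0.5934·0.8049 = 55.368 kPa
FS = 58.813 / 55.368 = 1.062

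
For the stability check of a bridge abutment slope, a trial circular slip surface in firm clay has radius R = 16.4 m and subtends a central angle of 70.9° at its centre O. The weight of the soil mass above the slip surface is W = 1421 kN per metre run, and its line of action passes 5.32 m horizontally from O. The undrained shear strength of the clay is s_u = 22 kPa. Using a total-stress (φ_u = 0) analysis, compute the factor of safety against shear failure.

FS = 0.97

Taking moments about the centre O, the resisting moment is provided by the undrained shear strength acting along the arc:
Arc length L_a = R·θ = 16.4·(70.9°·π/180) = 16.4·1.2374 = 20.29 m
M_R = s_u·L_a·R = 22·20.29·16.4 = 7322.1 kN·m/m
M_D = W·d = 1421·5.32 = 7559.7 kN·m/m
FS = M_R / M_D = 7322.1 / 7559.7 = 0.969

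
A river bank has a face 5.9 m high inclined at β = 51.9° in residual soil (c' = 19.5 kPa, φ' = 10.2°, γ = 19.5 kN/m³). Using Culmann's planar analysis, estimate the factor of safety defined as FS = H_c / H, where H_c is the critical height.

FS = 2.07

H_c = (4c'/γ) · sinβ cosφ' / [1 − cos(β − φ')]
    = (4·19.5/19.5) · sin51.9°·cos10.2° / [1 − cos41.7°]
    = 4.000 · 0.7745 / 0.2534 = 12.23 m
FS = H_c / H = 12.23 / 5.9 = 2.072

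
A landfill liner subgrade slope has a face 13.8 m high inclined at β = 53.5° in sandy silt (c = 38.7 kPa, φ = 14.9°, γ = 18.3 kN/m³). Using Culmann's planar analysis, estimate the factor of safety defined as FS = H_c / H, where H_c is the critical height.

FS = 2.18

H_c = (4c/γ) · sinβ cosφ / [1 − cos(β − φ)]
    = (4·38.7/18.3) · sin53.5°·cos14.9° / [1 − cos38.6°]
    = 8.459 · 0.7768 / 0.2185 = 30.08 m
FS = H_c / H = 30.08 / 13.8 = 2.179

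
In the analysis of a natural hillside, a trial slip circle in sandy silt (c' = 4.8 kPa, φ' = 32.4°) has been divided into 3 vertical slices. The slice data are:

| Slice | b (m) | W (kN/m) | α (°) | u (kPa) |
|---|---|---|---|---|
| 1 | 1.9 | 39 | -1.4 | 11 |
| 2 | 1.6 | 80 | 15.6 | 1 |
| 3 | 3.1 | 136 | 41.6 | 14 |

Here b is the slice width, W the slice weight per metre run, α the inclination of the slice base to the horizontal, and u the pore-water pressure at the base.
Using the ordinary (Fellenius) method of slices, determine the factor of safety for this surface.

FS = 1.12

Ordinary method of slices: FS = Σ[c'·Δl_i + (W_i cosα_i − u_i·Δl_i)·tanφ'] / Σ W_i sinα_i, with Δl_i = b_i / cosα_i.
Slice 1: Δl = 1.9/cos(-1.4°) = 1.901 m; N'_1 = 39·cos(-1.4°) − 11·1.901 = 18.1; c'Δl = 9.12; W sinα = -1.0
Slice 2: Δl = 1.6/cos15.6° = 1.661 m; N'_2 = 80·cos15.6° − 1·1.661 = 75.4; c'Δl = 7.97; W sinα = 21.5
Slice 3: Δl = 3.1/cos41.6° = 4.146 m; N'_3 = 136·cos41.6° − 14·4.146 = 43.7; c'Δl = 19.90; W sinα = 90.3
Σc'Δl = 37.0 kN/m; ΣN' = 137.1 kN/m; ΣW sinα = 110.9 kN/m
Resisting = 37.0 + 137.1·tan32.4° = 37.0 + 87.0 = 124.0 kN/m
FS = 124.0 / 110.9 = 1.119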